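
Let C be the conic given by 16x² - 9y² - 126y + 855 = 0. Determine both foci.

(0, -22) and (0, 8)

Collect terms: 16x² -9(y² + 14y) = -855
Completing the square gives 16x² -9(y + 7)² = -855 + 0 - 441 = -1296.
Dividing both sides by -1296: (y + 7)²/144 - x²/81 = 1
Hyperbola, center (0, -7), transverse axis vertical; a² = 144, b² = 81.
c² = a² + b² = 144 + 81 = 225, so c = 15.
Foci lie on the vertical axis through the center: (h, k ± c).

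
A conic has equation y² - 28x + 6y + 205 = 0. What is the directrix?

x = 0

Only y is squared. Complete the square in y: (y + 3)² = 28(x - 7).
Vertex (7, -3); 4p = 28 so p = 7. Opens right.
Directrix is the vertical line x = h − p = 7 − (7) = 0.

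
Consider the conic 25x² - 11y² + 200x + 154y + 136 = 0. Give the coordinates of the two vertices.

Rearranging, 25(x² + 8x) -11(y² - 14y) = -136.
25(x + 4)² -11(y - 7)² = -136 + 400 - 539 = -275
Dividing both sides by -275: (y - 7)²/25 - (x + 4)²/11 = 1
Hyperbola, center (-4, 7), transverse axis vertical; a² = 25, b² = 11.
a = 5. Vertices at (h, k ± a).

(-4, 2) and (-4, 12)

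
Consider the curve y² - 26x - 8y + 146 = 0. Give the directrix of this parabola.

x = -3/2

Only y is squared. Complete the square in y: (y - 4)² = 26(x - 5).
Vertex (5, 4); 4p = 26 so p = 13/2. Opens right.
Directrix is the vertical line x = h − p = 5 − (13/2) = -3/2.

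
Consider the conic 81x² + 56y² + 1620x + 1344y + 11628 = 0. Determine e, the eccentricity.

Group: 81(x² + 20x) + 56(y² + 24y) = -11628
Completing the square gives 81(x + 10)² + 56(y + 12)² = -11628 + 8100 + 8064 = 4536.
Divide through by 4536 to get (x + 10)²/56 + (y + 12)²/81 = 1.
Ellipse, center (-10, -12), major axis vertical; a² = 81, b² = 56.
c² = a² - b² = 25, so c = 5.
e = c/a = 5/9.

e = 5/9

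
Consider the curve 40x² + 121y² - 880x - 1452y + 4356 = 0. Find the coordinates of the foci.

40(x² - 22x) + 121(y² - 12y) = -4356
Complete the square: 40(x - 11)² + 121(y - 6)² = -4356 + 4840 + 4356 = 4840
Divide through by 4840 to get (x - 11)²/121 + (y - 6)²/40 = 1.
Ellipse, center (11, 6), major axis horizontal; a² = 121, b² = 40.
c² = a² - b² = 121 - 40 = 81, so c = 9.
Foci lie on the horizontal axis through the center: (h ± c, k).

(2, 6) and (20, 6)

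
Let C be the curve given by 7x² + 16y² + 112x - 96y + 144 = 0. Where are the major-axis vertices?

(-16, 3) and (0, 3)

Group the x- and y-terms: 7(x² + 16x) + 16(y² - 6y) = -144
Completing the square gives 7(x + 8)² + 16(y - 3)² = -144 + 448 + 144 = 448.
Divide through by 448 to get (x + 8)²/64 + (y - 3)²/28 = 1.
Ellipse, center (-8, 3), major axis horizontal; a² = 64, b² = 28.
a = 8. Vertices at (h ± a, k).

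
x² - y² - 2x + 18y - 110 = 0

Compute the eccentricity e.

e = √2

Collect terms: (x² - 2x) -(y² - 18y) = 110
Complete the square in x and y: (x - 1)² -(y - 9)² = 110 + 1 - 81 = 30
Dividing both sides by 30: (x - 1)²/30 - (y - 9)²/30 = 1
Hyperbola, center (1, 9), transverse axis horizontal; a² = 30, b² = 30.
c² = a² + b² = 60, so c = 2√15.
e = c/a = 2√15/√30 = √2.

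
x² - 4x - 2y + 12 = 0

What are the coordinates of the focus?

(2, 9/2)

Only x is squared. Complete the square in x: (x - 2)² = 2(y - 4).
Vertex (2, 4); 4p = 2 so p = 1/2. Opens up.
Focus is p units from the vertex along the axis: (h, k + p).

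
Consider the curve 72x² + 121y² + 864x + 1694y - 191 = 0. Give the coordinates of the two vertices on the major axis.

Group: 72(x² + 12x) + 121(y² + 14y) = 191
Complete the square in x and y: 72(x + 6)² + 121(y + 7)² = 191 + 2592 + 5929 = 8712
Divide through by 8712 to get (x + 6)²/121 + (y + 7)²/72 = 1.
Ellipse, center (-6, -7), major axis horizontal; a² = 121, b² = 72.
a = 11. Vertices at (h ± a, k).

(-17, -7) and (5, -7)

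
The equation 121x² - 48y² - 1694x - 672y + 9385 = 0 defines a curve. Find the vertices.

(7, -18) and (7, 4)

Group the x- and y-terms: 121(x² - 14x) -48(y² + 14y) = -9385
Completing the square gives 121(x - 7)² -48(y + 7)² = -9385 + 5929 - 2352 = -5808.
Divide by -5808: (y + 7)²/121 - (x - 7)²/48 = 1
Hyperbola, center (7, -7), transverse axis vertical; a² = 121, b² = 48.
a = 11. Vertices at (h, k ± a).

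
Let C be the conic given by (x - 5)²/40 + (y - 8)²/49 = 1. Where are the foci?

(5, 5) and (5, 11)

Center (5, 8). The larger denominator 49 sits under the y-term, so the major axis is vertical; a² = 49, b² = 40.
c² = a² - b² = 49 - 40 = 9, so c = 3.
Foci lie on the vertical axis through the center: (h, k ± c).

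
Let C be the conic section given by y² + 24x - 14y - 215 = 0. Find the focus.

Only y is squared. Complete the square in y: (y - 7)² = -24(x - 11).
Vertex (11, 7); 4p = -24 so p = -6. Opens left.
Focus is p units from the vertex along the axis: (h + p, k).

(5, 7)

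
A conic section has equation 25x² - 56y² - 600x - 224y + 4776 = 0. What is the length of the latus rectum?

25(x² - 24x) -56(y² + 4y) = -4776
25(x - 12)² -56(y + 2)² = -4776 + 3600 - 224 = -1400
Divide by -1400: (y + 2)²/25 - (x - 12)²/56 = 1
Hyperbola, center (12, -2), transverse axis vertical; a² = 25, b² = 56.
Latus rectum length = 2b²/a = 2·56/5 = 112/5.

112/5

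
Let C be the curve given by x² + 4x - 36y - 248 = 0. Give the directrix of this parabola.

Only x is squared. Complete the square in x: (x + 2)² = 36(y + 7).
Vertex (-2, -7); 4p = 36 so p = 9. Opens up.
Directrix is the horizontal line y = k − p = -7 − (9) = -16.

y = -16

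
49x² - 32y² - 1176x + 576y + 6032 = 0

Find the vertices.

(12, 2) and (12, 16)

Group: 49(x² - 24x) -32(y² - 18y) = -6032
Complete the square in x and y: 49(x - 12)² -32(y - 9)² = -6032 + 7056 - 2592 = -1568
Divide through by -1568 to get (y - 9)²/49 - (x - 12)²/32 = 1.
Hyperbola, center (12, 9), transverse axis vertical; a² = 49, b² = 32.
a = 7. Vertices at (h, k ± a).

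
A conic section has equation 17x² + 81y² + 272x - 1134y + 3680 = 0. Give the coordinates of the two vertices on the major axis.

(-17, 7) and (1, 7)

Rearranging, 17(x² + 16x) + 81(y² - 14y) = -3680.
Completing the square gives 17(x + 8)² + 81(y - 7)² = -3680 + 1088 + 3969 = 1377.
Dividing both sides by 1377: (x + 8)²/81 + (y - 7)²/17 = 1
Ellipse, center (-8, 7), major axis horizontal; a² = 81, b² = 17.
a = 9. Vertices at (h ± a, k).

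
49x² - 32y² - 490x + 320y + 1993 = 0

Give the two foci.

Group the x- and y-terms: 49(x² - 10x) -32(y² - 10y) = -1993
Complete the square: 49(x - 5)² -32(y - 5)² = -1993 + 1225 - 800 = -1568
Divide by -1568: (y - 5)²/49 - (x - 5)²/32 = 1
Hyperbola, center (5, 5), transverse axis vertical; a² = 49, b² = 32.
c² = a² + b² = 49 + 32 = 81, so c = 9.
Foci lie on the vertical axis through the center: (h, k ± c).

(5, -4) and (5, 14)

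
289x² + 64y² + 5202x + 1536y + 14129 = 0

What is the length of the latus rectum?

Rearranging, 289(x² + 18x) + 64(y² + 24y) = -14129.
Completing the square gives 289(x + 9)² + 64(y + 12)² = -14129 + 23409 + 9216 = 18496.
Divide through by 18496 to get (x + 9)²/64 + (y + 12)²/289 = 1.
Ellipse, center (-9, -12), major axis vertical; a² = 289, b² = 64.
Latus rectum length = 2b²/a = 2·64/17 = 128/17.

128/17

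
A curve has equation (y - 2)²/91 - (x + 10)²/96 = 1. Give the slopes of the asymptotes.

Center (-10, 2). The positive term is the y-term, so the transverse axis is vertical; a² = 91, b² = 96.
For a vertical hyperbola the asymptotes have slope ±a/b.
Here that is ±√91/4√6 = ±√546/24.

√546/24 and -√546/24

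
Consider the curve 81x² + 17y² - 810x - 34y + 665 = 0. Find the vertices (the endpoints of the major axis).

Collect terms: 81(x² - 10x) + 17(y² - 2y) = -665
Complete the square in x and y: 81(x - 5)² + 17(y - 1)² = -665 + 2025 + 17 = 1377
Divide by 1377: (x - 5)²/17 + (y - 1)²/81 = 1
Ellipse, center (5, 1), major axis vertical; a² = 81, b² = 17.
a = 9. Vertices at (h, k ± a).

(5, -8) and (5, 10)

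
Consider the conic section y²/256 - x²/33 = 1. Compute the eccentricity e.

e = 17/16

Center (0, 0). The positive term is the y-term, so the transverse axis is vertical; a² = 256, b² = 33.
c² = a² + b² = 289, so c = 17.
e = c/a = 17/16.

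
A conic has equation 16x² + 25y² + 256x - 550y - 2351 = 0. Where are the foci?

Group the x- and y-terms: 16(x² + 16x) + 25(y² - 22y) = 2351
Complete the square: 16(x + 8)² + 25(y - 11)² = 2351 + 1024 + 3025 = 6400
Divide by 6400: (x + 8)²/400 + (y - 11)²/256 = 1
Ellipse, center (-8, 11), major axis horizontal; a² = 400, b² = 256.
c² = a² - b² = 400 - 256 = 144, so c = 12.
Foci lie on the horizontal axis through the center: (h ± c, k).

(-20, 11) and (4, 11)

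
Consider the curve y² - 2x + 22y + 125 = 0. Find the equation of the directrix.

x = 3/2

Only y is squared. Complete the square in y: (y + 11)² = 2(x - 2).
Vertex (2, -11); 4p = 2 so p = 1/2. Opens right.
Directrix is the vertical line x = h − p = 2 − (1/2) = 3/2.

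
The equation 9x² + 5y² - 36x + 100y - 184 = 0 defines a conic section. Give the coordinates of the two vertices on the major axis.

(2, -22) and (2, 2)

Collect terms: 9(x² - 4x) + 5(y² + 20y) = 184
Complete the square in x and y: 9(x - 2)² + 5(y + 10)² = 184 + 36 + 500 = 720
Dividing both sides by 720: (x - 2)²/80 + (y + 10)²/144 = 1
Ellipse, center (2, -10), major axis vertical; a² = 144, b² = 80.
a = 12. Vertices at (h, k ± a).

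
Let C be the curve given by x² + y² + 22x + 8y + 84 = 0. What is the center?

(-11, -4)

Group: (x² + 22x) + (y² + 8y) = -84
Completing the square gives (x + 11)² + (y + 4)² = -84 + 121 + 16 = 53.
So (x + 11)² + (y + 4)² = 53.
Circle centered at (-11, -4) with r² = 53.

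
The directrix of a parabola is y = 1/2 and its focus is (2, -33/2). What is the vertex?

The vertex is the midpoint between the focus and the directrix along the axis of symmetry.
Axis is vertical (directrix is horizontal). Vertex y-coordinate = (-33/2 + 1/2)/2 = -8; x-coordinate = 2.

(2, -8)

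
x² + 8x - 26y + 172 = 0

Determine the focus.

Only x is squared. Complete the square in x: (x + 4)² = 26(y - 6).
Vertex (-4, 6); 4p = 26 so p = 13/2. Opens up.
Focus is p units from the vertex along the axis: (h, k + p).

(-4, 25/2)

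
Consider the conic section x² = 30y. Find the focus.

(0, 15/2)

Vertex (0, 0); 4p = 30 so p = 15/2. Opens up.
Focus is p units from the vertex along the axis: (h, k + p).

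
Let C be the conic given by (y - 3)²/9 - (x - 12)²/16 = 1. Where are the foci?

Center (12, 3). The positive term is the y-term, so the transverse axis is vertical; a² = 9, b² = 16.
c² = a² + b² = 9 + 16 = 25, so c = 5.
Foci lie on the vertical axis through the center: (h, k ± c).

(12, -2) and (12, 8)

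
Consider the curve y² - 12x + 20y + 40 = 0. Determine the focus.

Only y is squared. Complete the square in y: (y + 10)² = 12(x + 5).
Vertex (-5, -10); 4p = 12 so p = 3. Opens right.
Focus is p units from the vertex along the axis: (h + p, k).

(-2, -10)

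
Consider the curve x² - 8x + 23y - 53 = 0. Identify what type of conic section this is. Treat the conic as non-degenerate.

No xy term. Coefficients of x² and y² are A = 1, C = 0.
Exactly one squared variable ⇒ parabola.

parabola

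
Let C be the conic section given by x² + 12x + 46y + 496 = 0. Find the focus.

Only x is squared. Complete the square in x: (x + 6)² = -46(y + 10).
Vertex (-6, -10); 4p = -46 so p = -23/2. Opens down.
Focus is p units from the vertex along the axis: (h, k + p).

(-6, -43/2)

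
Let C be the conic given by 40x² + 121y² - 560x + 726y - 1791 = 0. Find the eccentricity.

Rearranging, 40(x² - 14x) + 121(y² + 6y) = 1791.
40(x - 7)² + 121(y + 3)² = 1791 + 1960 + 1089 = 4840
Divide by 4840: (x - 7)²/121 + (y + 3)²/40 = 1
Ellipse, center (7, -3), major axis horizontal; a² = 121, b² = 40.
c² = a² - b² = 81, so c = 9.
e = c/a = 9/11.

e = 9/11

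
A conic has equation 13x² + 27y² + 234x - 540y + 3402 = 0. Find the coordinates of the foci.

(-9 - √14, 10) and (-9 + √14, 10)

Group: 13(x² + 18x) + 27(y² - 20y) = -3402
Completing the square gives 13(x + 9)² + 27(y - 10)² = -3402 + 1053 + 2700 = 351.
Dividing both sides by 351: (x + 9)²/27 + (y - 10)²/13 = 1
Ellipse, center (-9, 10), major axis horizontal; a² = 27, b² = 13.
c² = a² - b² = 27 - 13 = 14, so c = √14.
Foci lie on the horizontal axis through the center: (h ± c, k).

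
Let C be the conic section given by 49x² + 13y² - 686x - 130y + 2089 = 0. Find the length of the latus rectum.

26/7

Rearranging, 49(x² - 14x) + 13(y² - 10y) = -2089.
Complete the square in x and y: 49(x - 7)² + 13(y - 5)² = -2089 + 2401 + 325 = 637
Dividing both sides by 637: (x - 7)²/13 + (y - 5)²/49 = 1
Ellipse, center (7, 5), major axis vertical; a² = 49, b² = 13.
Latus rectum length = 2b²/a = 2·13/7 = 26/7.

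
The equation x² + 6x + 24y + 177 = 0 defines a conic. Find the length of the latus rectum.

Only x is squared. Complete the square in x: (x + 3)² = -24(y + 7).
Vertex (-3, -7); 4p = -24 so p = -6. Opens down.
Latus rectum length = |4p| = 24.

24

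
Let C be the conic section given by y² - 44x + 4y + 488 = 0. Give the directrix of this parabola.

x = 0

Only y is squared. Complete the square in y: (y + 2)² = 44(x - 11).
Vertex (11, -2); 4p = 44 so p = 11. Opens right.
Directrix is the vertical line x = h − p = 11 − (11) = 0.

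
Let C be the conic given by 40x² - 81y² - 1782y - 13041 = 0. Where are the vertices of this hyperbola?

Collect terms: 40x² -81(y² + 22y) = 13041
Complete the square in x and y: 40x² -81(y + 11)² = 13041 + 0 - 9801 = 3240
Divide by 3240: x²/81 - (y + 11)²/40 = 1
Hyperbola, center (0, -11), transverse axis horizontal; a² = 81, b² = 40.
a = 9. Vertices at (h ± a, k).

(-9, -11) and (9, -11)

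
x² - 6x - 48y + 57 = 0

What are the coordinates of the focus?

(3, 13)

Only x is squared. Complete the square in x: (x - 3)² = 48(y - 1).
Vertex (3, 1); 4p = 48 so p = 12. Opens up.
Focus is p units from the vertex along the axis: (h, k + p).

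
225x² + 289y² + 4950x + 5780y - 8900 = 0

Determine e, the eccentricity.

e = 8/17

Group: 225(x² + 22x) + 289(y² + 20y) = 8900
Completing the square gives 225(x + 11)² + 289(y + 10)² = 8900 + 27225 + 28900 = 65025.
Dividing both sides by 65025: (x + 11)²/289 + (y + 10)²/225 = 1
Ellipse, center (-11, -10), major axis horizontal; a² = 289, b² = 225.
c² = a² - b² = 64, so c = 8.
e = c/a = 8/17.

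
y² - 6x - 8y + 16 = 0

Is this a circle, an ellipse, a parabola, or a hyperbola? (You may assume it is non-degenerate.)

No xy term. Coefficients of x² and y² are A = 0, C = 1.
Exactly one squared variable ⇒ parabola.

parabola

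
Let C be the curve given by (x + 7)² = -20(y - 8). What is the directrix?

y = 13

Vertex (-7, 8); 4p = -20 so p = -5. Opens down.
Directrix is the horizontal line y = k − p = 8 − (-5) = 13.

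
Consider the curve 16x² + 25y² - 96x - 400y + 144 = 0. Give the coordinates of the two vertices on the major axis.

(-7, 8) and (13, 8)

Group: 16(x² - 6x) + 25(y² - 16y) = -144
Completing the square gives 16(x - 3)² + 25(y - 8)² = -144 + 144 + 1600 = 1600.
Dividing both sides by 1600: (x - 3)²/100 + (y - 8)²/64 = 1
Ellipse, center (3, 8), major axis horizontal; a² = 100, b² = 64.
a = 10. Vertices at (h ± a, k).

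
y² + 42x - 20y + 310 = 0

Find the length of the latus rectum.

42

Only y is squared. Complete the square in y: (y - 10)² = -42(x + 5).
Vertex (-5, 10); 4p = -42 so p = -21/2. Opens left.
Latus rectum length = |4p| = 42.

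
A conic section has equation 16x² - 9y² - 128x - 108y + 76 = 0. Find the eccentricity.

e = 5/4

Collect terms: 16(x² - 8x) -9(y² + 12y) = -76
16(x - 4)² -9(y + 6)² = -76 + 256 - 324 = -144
Dividing both sides by -144: (y + 6)²/16 - (x - 4)²/9 = 1
Hyperbola, center (4, -6), transverse axis vertical; a² = 16, b² = 9.
c² = a² + b² = 25, so c = 5.
e = c/a = 5/4.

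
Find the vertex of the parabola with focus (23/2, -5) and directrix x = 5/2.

The vertex is the midpoint between the focus and the directrix along the axis of symmetry.
Axis is horizontal (directrix is vertical). Vertex x-coordinate = (23/2 + 5/2)/2 = 7; y-coordinate = -5.

(7, -5)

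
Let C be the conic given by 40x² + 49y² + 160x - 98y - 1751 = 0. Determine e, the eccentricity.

Collect terms: 40(x² + 4x) + 49(y² - 2y) = 1751
Complete the square: 40(x + 2)² + 49(y - 1)² = 1751 + 160 + 49 = 1960
Dividing both sides by 1960: (x + 2)²/49 + (y - 1)²/40 = 1
Ellipse, center (-2, 1), major axis horizontal; a² = 49, b² = 40.
c² = a² - b² = 9, so c = 3.
e = c/a = 3/7.

e = 3/7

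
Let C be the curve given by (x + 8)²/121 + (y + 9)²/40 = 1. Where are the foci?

(-17, -9) and (1, -9)

Center (-8, -9). The larger denominator 121 sits under the x-term, so the major axis is horizontal; a² = 121, b² = 40.
c² = a² - b² = 121 - 40 = 81, so c = 9.
Foci lie on the horizontal axis through the center: (h ± c, k).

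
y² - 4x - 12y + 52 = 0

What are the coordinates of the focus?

Only y is squared. Complete the square in y: (y - 6)² = 4(x - 4).
Vertex (4, 6); 4p = 4 so p = 1. Opens right.
Focus is p units from the vertex along the axis: (h + p, k).

(5, 6)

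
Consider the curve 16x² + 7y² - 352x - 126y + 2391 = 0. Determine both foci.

(11, 6) and (11, 12)

Rearranging, 16(x² - 22x) + 7(y² - 18y) = -2391.
16(x - 11)² + 7(y - 9)² = -2391 + 1936 + 567 = 112
Dividing both sides by 112: (x - 11)²/7 + (y - 9)²/16 = 1
Ellipse, center (11, 9), major axis vertical; a² = 16, b² = 7.
c² = a² - b² = 16 - 7 = 9, so c = 3.
Foci lie on the vertical axis through the center: (h, k ± c).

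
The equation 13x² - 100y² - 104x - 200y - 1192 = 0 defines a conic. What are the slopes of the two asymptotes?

√13/10 and -√13/10

Collect terms: 13(x² - 8x) -100(y² + 2y) = 1192
Complete the square: 13(x - 4)² -100(y + 1)² = 1192 + 208 - 100 = 1300
Dividing both sides by 1300: (x - 4)²/100 - (y + 1)²/13 = 1
Hyperbola, center (4, -1), transverse axis horizontal; a² = 100, b² = 13.
For a horizontal hyperbola the asymptotes have slope ±b/a.
Here that is ±√13/10.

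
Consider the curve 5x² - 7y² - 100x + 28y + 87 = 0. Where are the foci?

(10 - 2√33, 2) and (10 + 2√33, 2)

Rearranging, 5(x² - 20x) -7(y² - 4y) = -87.
5(x - 10)² -7(y - 2)² = -87 + 500 - 28 = 385
Divide through by 385 to get (x - 10)²/77 - (y - 2)²/55 = 1.
Hyperbola, center (10, 2), transverse axis horizontal; a² = 77, b² = 55.
c² = a² + b² = 77 + 55 = 132, so c = 2√33.
Foci lie on the horizontal axis through the center: (h ± c, k).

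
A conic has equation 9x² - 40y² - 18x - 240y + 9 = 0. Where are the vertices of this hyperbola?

9(x² - 2x) -40(y² + 6y) = -9
Complete the square in x and y: 9(x - 1)² -40(y + 3)² = -9 + 9 - 360 = -360
Divide by -360: (y + 3)²/9 - (x - 1)²/40 = 1
Hyperbola, center (1, -3), transverse axis vertical; a² = 9, b² = 40.
a = 3. Vertices at (h, k ± a).

(1, -6) and (1, 0)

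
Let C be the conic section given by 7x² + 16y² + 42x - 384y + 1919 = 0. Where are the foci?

(-9, 12) and (3, 12)

Rearranging, 7(x² + 6x) + 16(y² - 24y) = -1919.
7(x + 3)² + 16(y - 12)² = -1919 + 63 + 2304 = 448
Dividing both sides by 448: (x + 3)²/64 + (y - 12)²/28 = 1
Ellipse, center (-3, 12), major axis horizontal; a² = 64, b² = 28.
c² = a² - b² = 64 - 28 = 36, so c = 6.
Foci lie on the horizontal axis through the center: (h ± c, k).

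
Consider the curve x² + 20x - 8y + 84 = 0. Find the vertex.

(-10, -2)

Only x is squared. Complete the square in x: (x + 10)² = 8(y + 2).
Vertex (-10, -2); 4p = 8 so p = 2. Opens up.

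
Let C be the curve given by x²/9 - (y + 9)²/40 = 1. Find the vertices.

(-3, -9) and (3, -9)

Center (0, -9). The positive term is the x-term, so the transverse axis is horizontal; a² = 9, b² = 40.
a = 3. Vertices at (h ± a, k).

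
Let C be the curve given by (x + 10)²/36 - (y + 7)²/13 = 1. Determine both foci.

(-17, -7) and (-3, -7)

Center (-10, -7). The positive term is the x-term, so the transverse axis is horizontal; a² = 36, b² = 13.
c² = a² + b² = 36 + 13 = 49, so c = 7.
Foci lie on the horizontal axis through the center: (h ± c, k).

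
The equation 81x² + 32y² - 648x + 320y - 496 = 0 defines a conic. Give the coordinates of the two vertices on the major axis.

Group the x- and y-terms: 81(x² - 8x) + 32(y² + 10y) = 496
Complete the square: 81(x - 4)² + 32(y + 5)² = 496 + 1296 + 800 = 2592
Dividing both sides by 2592: (x - 4)²/32 + (y + 5)²/81 = 1
Ellipse, center (4, -5), major axis vertical; a² = 81, b² = 32.
a = 9. Vertices at (h, k ± a).

(4, -14) and (4, 4)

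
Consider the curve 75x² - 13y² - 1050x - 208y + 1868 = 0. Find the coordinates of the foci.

Collect terms: 75(x² - 14x) -13(y² + 16y) = -1868
Complete the square in x and y: 75(x - 7)² -13(y + 8)² = -1868 + 3675 - 832 = 975
Dividing both sides by 975: (x - 7)²/13 - (y + 8)²/75 = 1
Hyperbola, center (7, -8), transverse axis horizontal; a² = 13, b² = 75.
c² = a² + b² = 13 + 75 = 88, so c = 2√22.
Foci lie on the horizontal axis through the center: (h ± c, k).

(7 - 2√22, -8) and (7 + 2√22, -8)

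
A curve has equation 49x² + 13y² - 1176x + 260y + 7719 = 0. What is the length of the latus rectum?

49(x² - 24x) + 13(y² + 20y) = -7719
Complete the square: 49(x - 12)² + 13(y + 10)² = -7719 + 7056 + 1300 = 637
Dividing both sides by 637: (x - 12)²/13 + (y + 10)²/49 = 1
Ellipse, center (12, -10), major axis vertical; a² = 49, b² = 13.
Latus rectum length = 2b²/a = 2·13/7 = 26/7.

26/7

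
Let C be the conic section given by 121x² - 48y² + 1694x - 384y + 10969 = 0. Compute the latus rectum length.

96/11

121(x² + 14x) -48(y² + 8y) = -10969
Complete the square in x and y: 121(x + 7)² -48(y + 4)² = -10969 + 5929 - 768 = -5808
Divide by -5808: (y + 4)²/121 - (x + 7)²/48 = 1
Hyperbola, center (-7, -4), transverse axis vertical; a² = 121, b² = 48.
Latus rectum length = 2b²/a = 2·48/11 = 96/11.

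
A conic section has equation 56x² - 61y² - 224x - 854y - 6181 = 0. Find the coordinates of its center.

Rearranging, 56(x² - 4x) -61(y² + 14y) = 6181.
Complete the square: 56(x - 2)² -61(y + 7)² = 6181 + 224 - 2989 = 3416
Divide through by 3416 to get (x - 2)²/61 - (y + 7)²/56 = 1.
Hyperbola with center (2, -7).

(2, -7)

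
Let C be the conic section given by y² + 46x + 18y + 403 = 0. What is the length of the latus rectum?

Only y is squared. Complete the square in y: (y + 9)² = -46(x + 7).
Vertex (-7, -9); 4p = -46 so p = -23/2. Opens left.
Latus rectum length = |4p| = 46.

46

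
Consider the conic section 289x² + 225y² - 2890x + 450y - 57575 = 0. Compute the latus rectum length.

Group the x- and y-terms: 289(x² - 10x) + 225(y² + 2y) = 57575
Complete the square in x and y: 289(x - 5)² + 225(y + 1)² = 57575 + 7225 + 225 = 65025
Divide by 65025: (x - 5)²/225 + (y + 1)²/289 = 1
Ellipse, center (5, -1), major axis vertical; a² = 289, b² = 225.
Latus rectum length = 2b²/a = 2·225/17 = 450/17.

450/17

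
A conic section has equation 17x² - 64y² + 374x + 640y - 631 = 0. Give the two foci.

(-20, 5) and (-2, 5)

Group: 17(x² + 22x) -64(y² - 10y) = 631
Complete the square in x and y: 17(x + 11)² -64(y - 5)² = 631 + 2057 - 1600 = 1088
Dividing both sides by 1088: (x + 11)²/64 - (y - 5)²/17 = 1
Hyperbola, center (-11, 5), transverse axis horizontal; a² = 64, b² = 17.
c² = a² + b² = 64 + 17 = 81, so c = 9.
Foci lie on the horizontal axis through the center: (h ± c, k).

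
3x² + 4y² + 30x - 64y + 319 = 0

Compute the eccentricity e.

Group the x- and y-terms: 3(x² + 10x) + 4(y² - 16y) = -319
3(x + 5)² + 4(y - 8)² = -319 + 75 + 256 = 12
Divide by 12: (x + 5)²/4 + (y - 8)²/3 = 1
Ellipse, center (-5, 8), major axis horizontal; a² = 4, b² = 3.
c² = a² - b² = 1, so c = 1.
e = c/a = 1/2.

e = 1/2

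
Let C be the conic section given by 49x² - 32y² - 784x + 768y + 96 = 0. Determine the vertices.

49(x² - 16x) -32(y² - 24y) = -96
Complete the square: 49(x - 8)² -32(y - 12)² = -96 + 3136 - 4608 = -1568
Dividing both sides by -1568: (y - 12)²/49 - (x - 8)²/32 = 1
Hyperbola, center (8, 12), transverse axis vertical; a² = 49, b² = 32.
a = 7. Vertices at (h, k ± a).

(8, 5) and (8, 19)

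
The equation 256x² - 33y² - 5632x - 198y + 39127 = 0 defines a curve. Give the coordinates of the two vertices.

Rearranging, 256(x² - 22x) -33(y² + 6y) = -39127.
256(x - 11)² -33(y + 3)² = -39127 + 30976 - 297 = -8448
Divide by -8448: (y + 3)²/256 - (x - 11)²/33 = 1
Hyperbola, center (11, -3), transverse axis vertical; a² = 256, b² = 33.
a = 16. Vertices at (h, k ± a).

(11, -19) and (11, 13)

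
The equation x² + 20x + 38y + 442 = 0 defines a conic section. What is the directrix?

y = 1/2

Only x is squared. Complete the square in x: (x + 10)² = -38(y + 9).
Vertex (-10, -9); 4p = -38 so p = -19/2. Opens down.
Directrix is the horizontal line y = k − p = -9 − (-19/2) = 1/2.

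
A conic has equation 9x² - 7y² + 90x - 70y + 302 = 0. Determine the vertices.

(-5, -11) and (-5, 1)

9(x² + 10x) -7(y² + 10y) = -302
Complete the square: 9(x + 5)² -7(y + 5)² = -302 + 225 - 175 = -252
Divide through by -252 to get (y + 5)²/36 - (x + 5)²/28 = 1.
Hyperbola, center (-5, -5), transverse axis vertical; a² = 36, b² = 28.
a = 6. Vertices at (h, k ± a).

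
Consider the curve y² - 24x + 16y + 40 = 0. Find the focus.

(5, -8)

Only y is squared. Complete the square in y: (y + 8)² = 24(x + 1).
Vertex (-1, -8); 4p = 24 so p = 6. Opens right.
Focus is p units from the vertex along the axis: (h + p, k).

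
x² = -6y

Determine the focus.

(0, -3/2)

Vertex (0, 0); 4p = -6 so p = -3/2. Opens down.
Focus is p units from the vertex along the axis: (h, k + p).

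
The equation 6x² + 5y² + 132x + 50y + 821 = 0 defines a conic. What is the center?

(-11, -5)

6(x² + 22x) + 5(y² + 10y) = -821
Complete the square: 6(x + 11)² + 5(y + 5)² = -821 + 726 + 125 = 30
Dividing both sides by 30: (x + 11)²/5 + (y + 5)²/6 = 1
Ellipse with center (-11, -5).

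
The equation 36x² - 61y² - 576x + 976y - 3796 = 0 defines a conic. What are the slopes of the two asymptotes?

6√61/61 and -6√61/61

Collect terms: 36(x² - 16x) -61(y² - 16y) = 3796
Complete the square: 36(x - 8)² -61(y - 8)² = 3796 + 2304 - 3904 = 2196
Divide through by 2196 to get (x - 8)²/61 - (y - 8)²/36 = 1.
Hyperbola, center (8, 8), transverse axis horizontal; a² = 61, b² = 36.
For a horizontal hyperbola the asymptotes have slope ±b/a.
Here that is ±6/√61 = ±6√61/61.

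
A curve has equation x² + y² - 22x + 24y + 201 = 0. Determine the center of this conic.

(11, -12)

(x² - 22x) + (y² + 24y) = -201
Completing the square gives (x - 11)² + (y + 12)² = -201 + 121 + 144 = 64.
So (x - 11)² + (y + 12)² = 64.
Circle centered at (11, -12) with r² = 64.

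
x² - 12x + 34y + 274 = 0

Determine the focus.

(6, -31/2)

Only x is squared. Complete the square in x: (x - 6)² = -34(y + 7).
Vertex (6, -7); 4p = -34 so p = -17/2. Opens down.
Focus is p units from the vertex along the axis: (h, k + p).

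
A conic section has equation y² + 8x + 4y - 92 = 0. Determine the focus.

(10, -2)

Only y is squared. Complete the square in y: (y + 2)² = -8(x - 12).
Vertex (12, -2); 4p = -8 so p = -2. Opens left.
Focus is p units from the vertex along the axis: (h + p, k).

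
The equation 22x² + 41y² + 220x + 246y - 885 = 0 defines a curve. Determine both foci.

22(x² + 10x) + 41(y² + 6y) = 885
22(x + 5)² + 41(y + 3)² = 885 + 550 + 369 = 1804
Divide by 1804: (x + 5)²/82 + (y + 3)²/44 = 1
Ellipse, center (-5, -3), major axis horizontal; a² = 82, b² = 44.
c² = a² - b² = 82 - 44 = 38, so c = √38.
Foci lie on the horizontal axis through the center: (h ± c, k).

(-5 - √38, -3) and (-5 + √38, -3)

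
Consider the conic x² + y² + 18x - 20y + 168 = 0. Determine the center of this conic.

(-9, 10)

(x² + 18x) + (y² - 20y) = -168
Complete the square in x and y: (x + 9)² + (y - 10)² = -168 + 81 + 100 = 13
So (x + 9)² + (y - 10)² = 13.
Circle centered at (-9, 10) with r² = 13.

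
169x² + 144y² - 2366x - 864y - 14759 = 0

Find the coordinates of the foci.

Rearranging, 169(x² - 14x) + 144(y² - 6y) = 14759.
Completing the square gives 169(x - 7)² + 144(y - 3)² = 14759 + 8281 + 1296 = 24336.
Divide by 24336: (x - 7)²/144 + (y - 3)²/169 = 1
Ellipse, center (7, 3), major axis vertical; a² = 169, b² = 144.
c² = a² - b² = 169 - 144 = 25, so c = 5.
Foci lie on the vertical axis through the center: (h, k ± c).

(7, -2) and (7, 8)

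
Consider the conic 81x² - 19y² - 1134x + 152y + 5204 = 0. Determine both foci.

(7, -6) and (7, 14)

Group the x- and y-terms: 81(x² - 14x) -19(y² - 8y) = -5204
Complete the square in x and y: 81(x - 7)² -19(y - 4)² = -5204 + 3969 - 304 = -1539
Dividing both sides by -1539: (y - 4)²/81 - (x - 7)²/19 = 1
Hyperbola, center (7, 4), transverse axis vertical; a² = 81, b² = 19.
c² = a² + b² = 81 + 19 = 100, so c = 10.
Foci lie on the vertical axis through the center: (h, k ± c).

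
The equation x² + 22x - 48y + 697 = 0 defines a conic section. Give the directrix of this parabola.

Only x is squared. Complete the square in x: (x + 11)² = 48(y - 12).
Vertex (-11, 12); 4p = 48 so p = 12. Opens up.
Directrix is the horizontal line y = k − p = 12 − (12) = 0.

y = 0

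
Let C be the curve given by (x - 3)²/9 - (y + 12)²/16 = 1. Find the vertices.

(0, -12) and (6, -12)

Center (3, -12). The positive term is the x-term, so the transverse axis is horizontal; a² = 9, b² = 16.
a = 3. Vertices at (h ± a, k).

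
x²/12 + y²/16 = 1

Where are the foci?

Center (0, 0). The larger denominator 16 sits under the y-term, so the major axis is vertical; a² = 16, b² = 12.
c² = a² - b² = 16 - 12 = 4, so c = 2.
Foci lie on the vertical axis through the center: (h, k ± c).

(0, -2) and (0, 2)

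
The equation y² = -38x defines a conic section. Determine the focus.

(-19/2, 0)

Vertex (0, 0); 4p = -38 so p = -19/2. Opens left.
Focus is p units from the vertex along the axis: (h + p, k).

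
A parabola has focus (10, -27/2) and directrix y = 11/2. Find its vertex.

(10, -4)

The vertex is the midpoint between the focus and the directrix along the axis of symmetry.
Axis is vertical (directrix is horizontal). Vertex y-coordinate = (-27/2 + 11/2)/2 = -4; x-coordinate = 10.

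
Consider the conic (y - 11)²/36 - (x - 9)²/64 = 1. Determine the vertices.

(9, 5) and (9, 17)

Center (9, 11). The positive term is the y-term, so the transverse axis is vertical; a² = 36, b² = 64.
a = 6. Vertices at (h, k ± a).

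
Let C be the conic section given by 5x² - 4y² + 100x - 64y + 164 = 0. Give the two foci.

(-16, -8) and (-4, -8)

Group: 5(x² + 20x) -4(y² + 16y) = -164
Completing the square gives 5(x + 10)² -4(y + 8)² = -164 + 500 - 256 = 80.
Divide by 80: (x + 10)²/16 - (y + 8)²/20 = 1
Hyperbola, center (-10, -8), transverse axis horizontal; a² = 16, b² = 20.
c² = a² + b² = 16 + 20 = 36, so c = 6.
Foci lie on the horizontal axis through the center: (h ± c, k).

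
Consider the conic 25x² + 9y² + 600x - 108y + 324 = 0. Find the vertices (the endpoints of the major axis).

(-12, -14) and (-12, 26)

Group the x- and y-terms: 25(x² + 24x) + 9(y² - 12y) = -324
Complete the square in x and y: 25(x + 12)² + 9(y - 6)² = -324 + 3600 + 324 = 3600
Dividing both sides by 3600: (x + 12)²/144 + (y - 6)²/400 = 1
Ellipse, center (-12, 6), major axis vertical; a² = 400, b² = 144.
a = 20. Vertices at (h, k ± a).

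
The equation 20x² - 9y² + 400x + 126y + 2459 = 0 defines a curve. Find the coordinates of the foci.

Rearranging, 20(x² + 20x) -9(y² - 14y) = -2459.
Complete the square in x and y: 20(x + 10)² -9(y - 7)² = -2459 + 2000 - 441 = -900
Dividing both sides by -900: (y - 7)²/100 - (x + 10)²/45 = 1
Hyperbola, center (-10, 7), transverse axis vertical; a² = 100, b² = 45.
c² = a² + b² = 100 + 45 = 145, so c = √145.
Foci lie on the vertical axis through the center: (h, k ± c).

(-10, 7 - √145) and (-10, 7 + √145)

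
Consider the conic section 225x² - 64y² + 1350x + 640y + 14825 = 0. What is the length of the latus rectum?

128/15

225(x² + 6x) -64(y² - 10y) = -14825
Complete the square: 225(x + 3)² -64(y - 5)² = -14825 + 2025 - 1600 = -14400
Divide by -14400: (y - 5)²/225 - (x + 3)²/64 = 1
Hyperbola, center (-3, 5), transverse axis vertical; a² = 225, b² = 64.
Latus rectum length = 2b²/a = 2·64/15 = 128/15.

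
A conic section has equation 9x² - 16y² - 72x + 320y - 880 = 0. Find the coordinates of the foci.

Collect terms: 9(x² - 8x) -16(y² - 20y) = 880
Complete the square: 9(x - 4)² -16(y - 10)² = 880 + 144 - 1600 = -576
Divide through by -576 to get (y - 10)²/36 - (x - 4)²/64 = 1.
Hyperbola, center (4, 10), transverse axis vertical; a² = 36, b² = 64.
c² = a² + b² = 36 + 64 = 100, so c = 10.
Foci lie on the vertical axis through the center: (h, k ± c).

(4, 0) and (4, 20)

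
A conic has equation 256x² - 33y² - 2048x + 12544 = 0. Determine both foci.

(4, -17) and (4, 17)

Group the x- and y-terms: 256(x² - 8x) -33y² = -12544
256(x - 4)² -33y² = -12544 + 4096 + 0 = -8448
Divide through by -8448 to get y²/256 - (x - 4)²/33 = 1.
Hyperbola, center (4, 0), transverse axis vertical; a² = 256, b² = 33.
c² = a² + b² = 256 + 33 = 289, so c = 17.
Foci lie on the vertical axis through the center: (h, k ± c).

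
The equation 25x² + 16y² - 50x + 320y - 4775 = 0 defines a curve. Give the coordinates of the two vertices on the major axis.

(1, -30) and (1, 10)

Group the x- and y-terms: 25(x² - 2x) + 16(y² + 20y) = 4775
25(x - 1)² + 16(y + 10)² = 4775 + 25 + 1600 = 6400
Dividing both sides by 6400: (x - 1)²/256 + (y + 10)²/400 = 1
Ellipse, center (1, -10), major axis vertical; a² = 400, b² = 256.
a = 20. Vertices at (h, k ± a).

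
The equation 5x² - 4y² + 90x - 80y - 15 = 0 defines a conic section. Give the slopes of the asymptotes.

Group the x- and y-terms: 5(x² + 18x) -4(y² + 20y) = 15
Complete the square: 5(x + 9)² -4(y + 10)² = 15 + 405 - 400 = 20
Dividing both sides by 20: (x + 9)²/4 - (y + 10)²/5 = 1
Hyperbola, center (-9, -10), transverse axis horizontal; a² = 4, b² = 5.
For a horizontal hyperbola the asymptotes have slope ±b/a.
Here that is ±√5/2.

√5/2 and -√5/2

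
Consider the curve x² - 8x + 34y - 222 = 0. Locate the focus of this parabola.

(4, -3/2)

Only x is squared. Complete the square in x: (x - 4)² = -34(y - 7).
Vertex (4, 7); 4p = -34 so p = -17/2. Opens down.
Focus is p units from the vertex along the axis: (h, k + p).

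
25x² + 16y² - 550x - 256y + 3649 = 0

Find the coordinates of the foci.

25(x² - 22x) + 16(y² - 16y) = -3649
Completing the square gives 25(x - 11)² + 16(y - 8)² = -3649 + 3025 + 1024 = 400.
Divide through by 400 to get (x - 11)²/16 + (y - 8)²/25 = 1.
Ellipse, center (11, 8), major axis vertical; a² = 25, b² = 16.
c² = a² - b² = 25 - 16 = 9, so c = 3.
Foci lie on the vertical axis through the center: (h, k ± c).

(11, 5) and (11, 11)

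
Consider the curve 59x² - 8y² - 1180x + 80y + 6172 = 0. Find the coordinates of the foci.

Group: 59(x² - 20x) -8(y² - 10y) = -6172
Completing the square gives 59(x - 10)² -8(y - 5)² = -6172 + 5900 - 200 = -472.
Divide by -472: (y - 5)²/59 - (x - 10)²/8 = 1
Hyperbola, center (10, 5), transverse axis vertical; a² = 59, b² = 8.
c² = a² + b² = 59 + 8 = 67, so c = √67.
Foci lie on the vertical axis through the center: (h, k ± c).

(10, 5 - √67) and (10, 5 + √67)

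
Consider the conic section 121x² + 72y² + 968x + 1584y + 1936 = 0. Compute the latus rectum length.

Group: 121(x² + 8x) + 72(y² + 22y) = -1936
Complete the square: 121(x + 4)² + 72(y + 11)² = -1936 + 1936 + 8712 = 8712
Divide by 8712: (x + 4)²/72 + (y + 11)²/121 = 1
Ellipse, center (-4, -11), major axis vertical; a² = 121, b² = 72.
Latus rectum length = 2b²/a = 2·72/11 = 144/11.

144/11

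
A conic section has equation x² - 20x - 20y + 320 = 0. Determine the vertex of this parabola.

Only x is squared. Complete the square in x: (x - 10)² = 20(y - 11).
Vertex (10, 11); 4p = 20 so p = 5. Opens up.

(10, 11)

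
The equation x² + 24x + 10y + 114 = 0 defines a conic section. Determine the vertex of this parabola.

Only x is squared. Complete the square in x: (x + 12)² = -10(y - 3).
Vertex (-12, 3); 4p = -10 so p = -5/2. Opens down.

(-12, 3)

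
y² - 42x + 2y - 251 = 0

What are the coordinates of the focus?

(9/2, -1)

Only y is squared. Complete the square in y: (y + 1)² = 42(x + 6).
Vertex (-6, -1); 4p = 42 so p = 21/2. Opens right.
Focus is p units from the vertex along the axis: (h + p, k).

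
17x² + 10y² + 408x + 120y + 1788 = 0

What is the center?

Group: 17(x² + 24x) + 10(y² + 12y) = -1788
Complete the square in x and y: 17(x + 12)² + 10(y + 6)² = -1788 + 2448 + 360 = 1020
Dividing both sides by 1020: (x + 12)²/60 + (y + 6)²/102 = 1
Ellipse with center (-12, -6).

(-12, -6)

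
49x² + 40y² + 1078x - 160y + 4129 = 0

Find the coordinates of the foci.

(-11, -1) and (-11, 5)

49(x² + 22x) + 40(y² - 4y) = -4129
49(x + 11)² + 40(y - 2)² = -4129 + 5929 + 160 = 1960
Divide through by 1960 to get (x + 11)²/40 + (y - 2)²/49 = 1.
Ellipse, center (-11, 2), major axis vertical; a² = 49, b² = 40.
c² = a² - b² = 49 - 40 = 9, so c = 3.
Foci lie on the vertical axis through the center: (h, k ± c).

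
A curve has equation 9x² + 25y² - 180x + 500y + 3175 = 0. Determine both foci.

(6, -10) and (14, -10)

Collect terms: 9(x² - 20x) + 25(y² + 20y) = -3175
Complete the square in x and y: 9(x - 10)² + 25(y + 10)² = -3175 + 900 + 2500 = 225
Divide by 225: (x - 10)²/25 + (y + 10)²/9 = 1
Ellipse, center (10, -10), major axis horizontal; a² = 25, b² = 9.
c² = a² - b² = 25 - 9 = 16, so c = 4.
Foci lie on the horizontal axis through the center: (h ± c, k).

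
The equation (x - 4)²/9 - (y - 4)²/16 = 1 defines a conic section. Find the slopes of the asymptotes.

Center (4, 4). The positive term is the x-term, so the transverse axis is horizontal; a² = 9, b² = 16.
For a horizontal hyperbola the asymptotes have slope ±b/a.
Here that is ±4/3.

4/3 and -4/3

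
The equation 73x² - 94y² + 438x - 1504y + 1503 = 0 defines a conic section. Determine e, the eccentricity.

Collect terms: 73(x² + 6x) -94(y² + 16y) = -1503
Complete the square: 73(x + 3)² -94(y + 8)² = -1503 + 657 - 6016 = -6862
Divide by -6862: (y + 8)²/73 - (x + 3)²/94 = 1
Hyperbola, center (-3, -8), transverse axis vertical; a² = 73, b² = 94.
c² = a² + b² = 167, so c = √167.
e = c/a = √167/√73 = √12191/73.

e = √12191/73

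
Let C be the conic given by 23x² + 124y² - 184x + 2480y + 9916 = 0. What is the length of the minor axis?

Group: 23(x² - 8x) + 124(y² + 20y) = -9916
Complete the square: 23(x - 4)² + 124(y + 10)² = -9916 + 368 + 12400 = 2852
Divide through by 2852 to get (x - 4)²/124 + (y + 10)²/23 = 1.
Ellipse, center (4, -10), major axis horizontal; a² = 124, b² = 23.
b² = 23 so b = √23; the minor axis has length 2b = 2√23.

2√23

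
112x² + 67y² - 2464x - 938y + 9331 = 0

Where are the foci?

(11, 7 - 3√5) and (11, 7 + 3√5)

Group: 112(x² - 22x) + 67(y² - 14y) = -9331
Complete the square: 112(x - 11)² + 67(y - 7)² = -9331 + 13552 + 3283 = 7504
Divide through by 7504 to get (x - 11)²/67 + (y - 7)²/112 = 1.
Ellipse, center (11, 7), major axis vertical; a² = 112, b² = 67.
c² = a² - b² = 112 - 67 = 45, so c = 3√5.
Foci lie on the vertical axis through the center: (h, k ± c).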